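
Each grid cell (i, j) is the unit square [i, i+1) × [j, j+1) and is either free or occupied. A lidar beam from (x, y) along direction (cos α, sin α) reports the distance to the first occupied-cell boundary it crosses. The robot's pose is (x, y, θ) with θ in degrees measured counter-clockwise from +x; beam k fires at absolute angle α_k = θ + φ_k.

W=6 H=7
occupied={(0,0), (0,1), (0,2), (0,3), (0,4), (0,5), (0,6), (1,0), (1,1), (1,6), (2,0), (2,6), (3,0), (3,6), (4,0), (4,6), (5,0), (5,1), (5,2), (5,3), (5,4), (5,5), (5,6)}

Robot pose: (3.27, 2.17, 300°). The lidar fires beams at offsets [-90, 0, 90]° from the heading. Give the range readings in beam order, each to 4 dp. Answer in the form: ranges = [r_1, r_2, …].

beam 1: φ=-90°, α=210°
  direction (-0.8660, -0.5000); cell (3,2); t to first gridline: x 0.3118, y 0.3400 (then +1.1547 / +2.0000)
    (2,2) via x @ 0.3118
    (2,1) via y @ 0.3400
    (1,1) via x @ 1.4665  # hit
  → r_1 = 1.4665
beam 2: φ=0°, α=300°
  direction (0.5000, -0.8660); cell (3,2); t to first gridline: x 1.4600, y 0.1963 (then +2.0000 / +1.1547)
    (3,1) via y @ 0.1963
    (3,0) via y @ 1.3510  # hit
  → r_2 = 1.3510
beam 3: φ=90°, α=30°
  direction (0.8660, 0.5000); cell (3,2); t to first gridline: x 0.8429, y 1.6600 (then +1.1547 / +2.0000)
    (4,2) via x @ 0.8429
    (4,3) via y @ 1.6600
    (5,3) via x @ 1.9976  # hit
  → r_3 = 1.9976

ranges = [1.4665, 1.3510, 1.9976]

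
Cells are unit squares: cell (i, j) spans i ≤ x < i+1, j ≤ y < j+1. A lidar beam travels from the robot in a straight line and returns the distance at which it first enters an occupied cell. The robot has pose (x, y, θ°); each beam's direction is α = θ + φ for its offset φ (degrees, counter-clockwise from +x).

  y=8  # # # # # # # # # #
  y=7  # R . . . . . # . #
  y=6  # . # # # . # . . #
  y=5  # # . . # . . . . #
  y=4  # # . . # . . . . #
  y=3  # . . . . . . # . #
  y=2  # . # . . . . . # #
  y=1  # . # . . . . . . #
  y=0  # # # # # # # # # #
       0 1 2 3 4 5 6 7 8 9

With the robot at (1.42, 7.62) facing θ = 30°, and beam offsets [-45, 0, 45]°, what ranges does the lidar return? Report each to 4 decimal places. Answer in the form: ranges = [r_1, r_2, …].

beam 1: φ=-45°, α=345°
  d=(0.9659,-0.2588)  start (1,7)  tX=0.6005 tY=2.3955  stride 1/|dx|=1.0353 1/|dy|=3.8637
    cross x-line → (2,7), t=0.6005
    cross x-line → (3,7), t=1.6357
    cross y-line → (3,6), t=2.3955 (wall)
  → r_1 = 2.3955
beam 2: φ=0°, α=30°
  d=(0.8660,0.5000)  start (1,7)  tX=0.6697 tY=0.7600  stride 1/|dx|=1.1547 1/|dy|=2.0000
    cross x-line → (2,7), t=0.6697
    cross y-line → (2,8), t=0.7600 (wall)
  → r_2 = 0.7600
beam 3: φ=45°, α=75°
  d=(0.2588,0.9659)  start (1,7)  tX=2.2409 tY=0.3934  stride 1/|dx|=3.8637 1/|dy|=1.0353
    cross y-line → (1,8), t=0.3934 (wall)
  → r_3 = 0.3934

ranges = [2.3955, 0.7600, 0.3934]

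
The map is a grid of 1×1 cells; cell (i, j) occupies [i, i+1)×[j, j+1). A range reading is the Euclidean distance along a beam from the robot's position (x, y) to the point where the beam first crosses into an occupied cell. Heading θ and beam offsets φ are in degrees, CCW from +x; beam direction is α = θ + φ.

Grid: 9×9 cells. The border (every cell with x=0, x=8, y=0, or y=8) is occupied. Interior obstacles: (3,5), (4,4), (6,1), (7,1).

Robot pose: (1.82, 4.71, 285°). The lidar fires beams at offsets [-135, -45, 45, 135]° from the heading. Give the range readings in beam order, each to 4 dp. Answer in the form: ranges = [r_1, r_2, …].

ranges = [0.9469, 1.6400, 5.4200, 3.7990]

beam 1: φ=-135°, α=150°
  direction (-0.8660, 0.5000); cell (1,4); t to first gridline: x 0.9469, y 0.5800 (then +1.1547 / +2.0000)
    (1,5) via y @ 0.5800
    (0,5) via x @ 0.9469  # hit
  → r_1 = 0.9469
beam 2: φ=-45°, α=240°
  direction (-0.5000, -0.8660); cell (1,4); t to first gridline: x 1.6400, y 0.8198 (then +2.0000 / +1.1547)
    (1,3) via y @ 0.8198
    (0,3) via x @ 1.6400  # hit
  → r_2 = 1.6400
beam 3: φ=45°, α=330°
  direction (0.8660, -0.5000); cell (1,4); t to first gridline: x 0.2078, y 1.4200 (then +1.1547 / +2.0000)
    (2,4) via x @ 0.2078
    (3,4) via x @ 1.3625
    (3,3) via y @ 1.4200
    (4,3) via x @ 2.5172
    (4,2) via y @ 3.4200
    (5,2) via x @ 3.6719
    (6,2) via x @ 4.8266
    (6,1) via y @ 5.4200  # hit
  → r_3 = 5.4200
beam 4: φ=135°, α=60°
  direction (0.5000, 0.8660); cell (1,4); t to first gridline: x 0.3600, y 0.3349 (then +2.0000 / +1.1547)
    (1,5) via y @ 0.3349
    (2,5) via x @ 0.3600
    (2,6) via y @ 1.4896
    (3,6) via x @ 2.3600
    (3,7) via y @ 2.6443
    (3,8) via y @ 3.7990  # hit
  → r_4 = 3.7990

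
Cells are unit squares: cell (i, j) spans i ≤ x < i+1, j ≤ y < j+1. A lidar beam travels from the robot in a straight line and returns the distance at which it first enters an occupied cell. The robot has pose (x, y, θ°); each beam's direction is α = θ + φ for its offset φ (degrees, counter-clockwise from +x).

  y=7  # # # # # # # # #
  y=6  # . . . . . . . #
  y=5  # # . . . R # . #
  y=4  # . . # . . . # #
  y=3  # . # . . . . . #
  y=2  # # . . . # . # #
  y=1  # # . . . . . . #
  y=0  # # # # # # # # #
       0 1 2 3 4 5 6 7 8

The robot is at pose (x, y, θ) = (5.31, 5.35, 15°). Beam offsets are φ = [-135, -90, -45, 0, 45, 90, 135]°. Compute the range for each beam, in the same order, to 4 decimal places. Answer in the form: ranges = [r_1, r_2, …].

ranges = [5.0229, 2.4329, 1.9514, 0.7143, 1.9053, 1.7082, 3.3000]

beam 1: φ=-135°, α=240°
  dir = (cos 240°, sin 240°) = (-0.5000, -0.8660); from cell (5,5)
  next x-line at t=0.6200, next y-line at t=0.4041; Δt_x=2.0000, Δt_y=1.1547
    y: enter (5,4) at t=0.4041
    x: enter (4,4) at t=0.6200
    y: enter (4,3) at t=1.5588
    x: enter (3,3) at t=2.6200
    y: enter (3,2) at t=2.7135
    y: enter (3,1) at t=3.8682
    x: enter (2,1) at t=4.6200
    y: enter (2,0) at t=5.0229 ← occupied
  → r_1 = 5.0229
beam 2: φ=-90°, α=285°
  dir = (cos 285°, sin 285°) = (0.2588, -0.9659); from cell (5,5)
  next x-line at t=2.6660, next y-line at t=0.3623; Δt_x=3.8637, Δt_y=1.0353
    y: enter (5,4) at t=0.3623
    y: enter (5,3) at t=1.3976
    y: enter (5,2) at t=2.4329 ← occupied
  → r_2 = 2.4329
beam 3: φ=-45°, α=330°
  dir = (cos 330°, sin 330°) = (0.8660, -0.5000); from cell (5,5)
  next x-line at t=0.7967, next y-line at t=0.7000; Δt_x=1.1547, Δt_y=2.0000
    y: enter (5,4) at t=0.7000
    x: enter (6,4) at t=0.7967
    x: enter (7,4) at t=1.9514 ← occupied
  → r_3 = 1.9514
beam 4: φ=0°, α=15°
  dir = (cos 15°, sin 15°) = (0.9659, 0.2588); from cell (5,5)
  next x-line at t=0.7143, next y-line at t=2.5114; Δt_x=1.0353, Δt_y=3.8637
    x: enter (6,5) at t=0.7143 ← occupied
  → r_4 = 0.7143
beam 5: φ=45°, α=60°
  dir = (cos 60°, sin 60°) = (0.5000, 0.8660); from cell (5,5)
  next x-line at t=1.3800, next y-line at t=0.7506; Δt_x=2.0000, Δt_y=1.1547
    y: enter (5,6) at t=0.7506
    x: enter (6,6) at t=1.3800
    y: enter (6,7) at t=1.9053 ← occupied
  → r_5 = 1.9053
beam 6: φ=90°, α=105°
  dir = (cos 105°, sin 105°) = (-0.2588, 0.9659); from cell (5,5)
  next x-line at t=1.1977, next y-line at t=0.6729; Δt_x=3.8637, Δt_y=1.0353
    y: enter (5,6) at t=0.6729
    x: enter (4,6) at t=1.1977
    y: enter (4,7) at t=1.7082 ← occupied
  → r_6 = 1.7082
beam 7: φ=135°, α=150°
  dir = (cos 150°, sin 150°) = (-0.8660, 0.5000); from cell (5,5)
  next x-line at t=0.3580, next y-line at t=1.3000; Δt_x=1.1547, Δt_y=2.0000
    x: enter (4,5) at t=0.3580
    y: enter (4,6) at t=1.3000
    x: enter (3,6) at t=1.5127
    x: enter (2,6) at t=2.6674
    y: enter (2,7) at t=3.3000 ← occupied
  → r_7 = 3.3000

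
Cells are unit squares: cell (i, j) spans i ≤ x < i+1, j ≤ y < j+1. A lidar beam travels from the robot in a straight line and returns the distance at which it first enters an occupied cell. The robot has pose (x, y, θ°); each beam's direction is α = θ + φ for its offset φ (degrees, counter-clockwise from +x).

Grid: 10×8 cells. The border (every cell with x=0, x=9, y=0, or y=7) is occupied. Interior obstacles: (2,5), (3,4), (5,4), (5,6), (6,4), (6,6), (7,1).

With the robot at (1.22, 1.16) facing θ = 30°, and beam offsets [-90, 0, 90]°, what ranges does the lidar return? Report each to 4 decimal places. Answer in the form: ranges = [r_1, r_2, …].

beam 1: φ=-90°, α=300°
  direction (0.5000, -0.8660); cell (1,1); t to first gridline: x 1.5600, y 0.1848 (then +2.0000 / +1.1547)
    (1,0) via y @ 0.1848  # hit
  → r_1 = 0.1848
beam 2: φ=0°, α=30°
  direction (0.8660, 0.5000); cell (1,1); t to first gridline: x 0.9007, y 1.6800 (then +1.1547 / +2.0000)
    (2,1) via x @ 0.9007
    (2,2) via y @ 1.6800
    (3,2) via x @ 2.0554
    (4,2) via x @ 3.2101
    (4,3) via y @ 3.6800
    (5,3) via x @ 4.3648
    (6,3) via x @ 5.5195
    (6,4) via y @ 5.6800  # hit
  → r_2 = 5.6800
beam 3: φ=90°, α=120°
  direction (-0.5000, 0.8660); cell (1,1); t to first gridline: x 0.4400, y 0.9699 (then +2.0000 / +1.1547)
    (0,1) via x @ 0.4400  # hit
  → r_3 = 0.4400

ranges = [0.1848, 5.6800, 0.4400]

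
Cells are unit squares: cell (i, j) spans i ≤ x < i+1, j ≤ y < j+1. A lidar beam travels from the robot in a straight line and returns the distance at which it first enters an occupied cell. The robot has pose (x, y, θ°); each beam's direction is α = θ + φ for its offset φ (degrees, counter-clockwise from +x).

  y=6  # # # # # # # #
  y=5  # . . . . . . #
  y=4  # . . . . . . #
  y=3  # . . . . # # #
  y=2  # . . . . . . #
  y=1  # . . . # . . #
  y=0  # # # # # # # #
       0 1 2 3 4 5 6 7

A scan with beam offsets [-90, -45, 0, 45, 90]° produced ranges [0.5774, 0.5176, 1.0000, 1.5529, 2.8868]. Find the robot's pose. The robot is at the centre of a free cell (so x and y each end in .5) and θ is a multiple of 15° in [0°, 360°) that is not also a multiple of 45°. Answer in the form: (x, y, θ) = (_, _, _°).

Enumerate (i+0.5, j+0.5, θ) over the 27 free cells and 16 admissible headings. For each, cast all 5 beams and compare to the given ranges.
  (1.5, 3.5, 300°): beam 2 = 1.9319 ≠ 0.5176 ✗
  (1.5, 4.5, 150°): beam 1 = 1.7321 ≠ 0.5774 ✗
  (3.5, 2.5, 15°): beam 1 = 1.5529 ≠ 0.5774 ✗
  (1.5, 1.5, 60°): beam 1 = 1.0000 ≠ 0.5774 ✗
  …
  (1.5, 2.5, 240°): r_1=0.5774, r_2=0.5176, r_3=1.0000, r_4=1.5529, r_5=2.8868 — all match ✓
Unique over the lattice → pose = (1.5, 2.5, 240°).

(x, y, θ) = (1.5, 2.5, 240°)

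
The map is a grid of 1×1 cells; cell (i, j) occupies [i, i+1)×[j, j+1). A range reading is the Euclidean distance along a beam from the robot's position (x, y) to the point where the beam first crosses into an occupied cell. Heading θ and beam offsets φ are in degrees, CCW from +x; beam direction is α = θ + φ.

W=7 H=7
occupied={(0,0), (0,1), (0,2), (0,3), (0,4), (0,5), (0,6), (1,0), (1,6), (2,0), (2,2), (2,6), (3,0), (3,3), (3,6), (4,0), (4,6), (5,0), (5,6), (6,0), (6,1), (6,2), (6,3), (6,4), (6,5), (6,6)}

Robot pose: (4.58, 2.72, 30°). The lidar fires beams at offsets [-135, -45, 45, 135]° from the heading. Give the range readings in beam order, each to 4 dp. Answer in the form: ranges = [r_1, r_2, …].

beam 1: φ=-135°, α=255°
  d=(-0.2588,-0.9659)  start (4,2)  tX=2.2409 tY=0.7454  stride 1/|dx|=3.8637 1/|dy|=1.0353
    cross y-line → (4,1), t=0.7454
    cross y-line → (4,0), t=1.7807 (wall)
  → r_1 = 1.7807
beam 2: φ=-45°, α=345°
  d=(0.9659,-0.2588)  start (4,2)  tX=0.4348 tY=2.7819  stride 1/|dx|=1.0353 1/|dy|=3.8637
    cross x-line → (5,2), t=0.4348
    cross x-line → (6,2), t=1.4701 (wall)
  → r_2 = 1.4701
beam 3: φ=45°, α=75°
  d=(0.2588,0.9659)  start (4,2)  tX=1.6228 tY=0.2899  stride 1/|dx|=3.8637 1/|dy|=1.0353
    cross y-line → (4,3), t=0.2899
    cross y-line → (4,4), t=1.3252
    cross x-line → (5,4), t=1.6228
    cross y-line → (5,5), t=2.3604
    cross y-line → (5,6), t=3.3957 (wall)
  → r_3 = 3.3957
beam 4: φ=135°, α=165°
  d=(-0.9659,0.2588)  start (4,2)  tX=0.6005 tY=1.0818  stride 1/|dx|=1.0353 1/|dy|=3.8637
    cross x-line → (3,2), t=0.6005
    cross y-line → (3,3), t=1.0818 (wall)
  → r_4 = 1.0818

ranges = [1.7807, 1.4701, 3.3957, 1.0818]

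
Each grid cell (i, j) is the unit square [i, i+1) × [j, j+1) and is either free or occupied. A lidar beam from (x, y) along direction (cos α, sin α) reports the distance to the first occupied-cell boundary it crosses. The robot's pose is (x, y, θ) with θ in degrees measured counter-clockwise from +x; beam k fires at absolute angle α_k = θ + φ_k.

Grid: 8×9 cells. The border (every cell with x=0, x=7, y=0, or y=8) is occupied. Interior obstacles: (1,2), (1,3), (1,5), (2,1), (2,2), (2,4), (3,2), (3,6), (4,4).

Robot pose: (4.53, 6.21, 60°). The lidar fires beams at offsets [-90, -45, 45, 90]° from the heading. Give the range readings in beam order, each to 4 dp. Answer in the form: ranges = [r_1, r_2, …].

beam 1: φ=-90°, α=330°
  direction (0.8660, -0.5000); cell (4,6); t to first gridline: x 0.5427, y 0.4200 (then +1.1547 / +2.0000)
    (4,5) via y @ 0.4200
    (5,5) via x @ 0.5427
    (6,5) via x @ 1.6974
    (6,4) via y @ 2.4200
    (7,4) via x @ 2.8521  # hit
  → r_1 = 2.8521
beam 2: φ=-45°, α=15°
  direction (0.9659, 0.2588); cell (4,6); t to first gridline: x 0.4866, y 3.0523 (then +1.0353 / +3.8637)
    (5,6) via x @ 0.4866
    (6,6) via x @ 1.5219
    (7,6) via x @ 2.5571  # hit
  → r_2 = 2.5571
beam 3: φ=45°, α=105°
  direction (-0.2588, 0.9659); cell (4,6); t to first gridline: x 2.0478, y 0.8179 (then +3.8637 / +1.0353)
    (4,7) via y @ 0.8179
    (4,8) via y @ 1.8531  # hit
  → r_3 = 1.8531
beam 4: φ=90°, α=150°
  direction (-0.8660, 0.5000); cell (4,6); t to first gridline: x 0.6120, y 1.5800 (then +1.1547 / +2.0000)
    (3,6) via x @ 0.6120  # hit
  → r_4 = 0.6120

ranges = [2.8521, 2.5571, 1.8531, 0.6120]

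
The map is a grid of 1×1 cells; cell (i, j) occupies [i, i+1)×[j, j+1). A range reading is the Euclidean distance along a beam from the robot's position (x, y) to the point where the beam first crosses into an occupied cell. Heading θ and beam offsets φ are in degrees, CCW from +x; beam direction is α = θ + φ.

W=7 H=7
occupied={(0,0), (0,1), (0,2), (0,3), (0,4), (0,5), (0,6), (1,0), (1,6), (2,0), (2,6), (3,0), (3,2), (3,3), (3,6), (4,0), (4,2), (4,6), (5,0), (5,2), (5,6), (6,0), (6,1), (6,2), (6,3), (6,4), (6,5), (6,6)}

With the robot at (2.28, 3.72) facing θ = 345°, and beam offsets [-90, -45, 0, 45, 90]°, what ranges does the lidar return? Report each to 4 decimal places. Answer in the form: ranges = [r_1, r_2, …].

beam 1: φ=-90°, α=255°
  direction (-0.2588, -0.9659); cell (2,3); t to first gridline: x 1.0818, y 0.7454 (then +3.8637 / +1.0353)
    (2,2) via y @ 0.7454
    (1,2) via x @ 1.0818
    (1,1) via y @ 1.7807
    (1,0) via y @ 2.8160  # hit
  → r_1 = 2.8160
beam 2: φ=-45°, α=300°
  direction (0.5000, -0.8660); cell (2,3); t to first gridline: x 1.4400, y 0.8314 (then +2.0000 / +1.1547)
    (2,2) via y @ 0.8314
    (3,2) via x @ 1.4400  # hit
  → r_2 = 1.4400
beam 3: φ=0°, α=345°
  direction (0.9659, -0.2588); cell (2,3); t to first gridline: x 0.7454, y 2.7819 (then +1.0353 / +3.8637)
    (3,3) via x @ 0.7454  # hit
  → r_3 = 0.7454
beam 4: φ=45°, α=30°
  direction (0.8660, 0.5000); cell (2,3); t to first gridline: x 0.8314, y 0.5600 (then +1.1547 / +2.0000)
    (2,4) via y @ 0.5600
    (3,4) via x @ 0.8314
    (4,4) via x @ 1.9861
    (4,5) via y @ 2.5600
    (5,5) via x @ 3.1408
    (6,5) via x @ 4.2955  # hit
  → r_4 = 4.2955
beam 5: φ=90°, α=75°
  direction (0.2588, 0.9659); cell (2,3); t to first gridline: x 2.7819, y 0.2899 (then +3.8637 / +1.0353)
    (2,4) via y @ 0.2899
    (2,5) via y @ 1.3252
    (2,6) via y @ 2.3604  # hit
  → r_5 = 2.3604

ranges = [2.8160, 1.4400, 0.7454, 4.2955, 2.3604]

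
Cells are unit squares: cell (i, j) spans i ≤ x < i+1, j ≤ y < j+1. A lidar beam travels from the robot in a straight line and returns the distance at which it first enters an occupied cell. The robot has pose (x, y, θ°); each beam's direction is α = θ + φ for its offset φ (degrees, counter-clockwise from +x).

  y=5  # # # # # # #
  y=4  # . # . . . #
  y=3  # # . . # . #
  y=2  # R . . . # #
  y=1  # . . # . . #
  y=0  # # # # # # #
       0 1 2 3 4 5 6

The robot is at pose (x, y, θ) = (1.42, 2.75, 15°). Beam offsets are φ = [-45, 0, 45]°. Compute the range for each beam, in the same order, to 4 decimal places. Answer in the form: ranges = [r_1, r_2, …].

beam 1: φ=-45°, α=330°
  dir = (cos 330°, sin 330°) = (0.8660, -0.5000); from cell (1,2)
  next x-line at t=0.6697, next y-line at t=1.5000; Δt_x=1.1547, Δt_y=2.0000
    x: enter (2,2) at t=0.6697
    y: enter (2,1) at t=1.5000
    x: enter (3,1) at t=1.8244 ← occupied
  → r_1 = 1.8244
beam 2: φ=0°, α=15°
  dir = (cos 15°, sin 15°) = (0.9659, 0.2588); from cell (1,2)
  next x-line at t=0.6005, next y-line at t=0.9659; Δt_x=1.0353, Δt_y=3.8637
    x: enter (2,2) at t=0.6005
    y: enter (2,3) at t=0.9659
    x: enter (3,3) at t=1.6357
    x: enter (4,3) at t=2.6710 ← occupied
  → r_2 = 2.6710
beam 3: φ=45°, α=60°
  dir = (cos 60°, sin 60°) = (0.5000, 0.8660); from cell (1,2)
  next x-line at t=1.1600, next y-line at t=0.2887; Δt_x=2.0000, Δt_y=1.1547
    y: enter (1,3) at t=0.2887 ← occupied
  → r_3 = 0.2887

ranges = [1.8244, 2.6710, 0.2887]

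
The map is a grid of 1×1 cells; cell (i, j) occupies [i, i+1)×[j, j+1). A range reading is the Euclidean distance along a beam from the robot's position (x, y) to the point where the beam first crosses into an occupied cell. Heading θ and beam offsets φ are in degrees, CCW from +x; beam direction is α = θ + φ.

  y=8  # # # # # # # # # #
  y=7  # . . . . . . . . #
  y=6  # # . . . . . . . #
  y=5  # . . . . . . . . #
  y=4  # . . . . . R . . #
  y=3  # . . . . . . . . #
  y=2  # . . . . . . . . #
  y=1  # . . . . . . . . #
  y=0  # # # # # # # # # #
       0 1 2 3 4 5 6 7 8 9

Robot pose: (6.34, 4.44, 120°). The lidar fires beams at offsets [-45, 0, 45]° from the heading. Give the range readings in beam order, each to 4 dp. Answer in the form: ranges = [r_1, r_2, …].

beam 1: φ=-45°, α=75°
  dir = (cos 75°, sin 75°) = (0.2588, 0.9659); from cell (6,4)
  next x-line at t=2.5500, next y-line at t=0.5798; Δt_x=3.8637, Δt_y=1.0353
    y: enter (6,5) at t=0.5798
    y: enter (6,6) at t=1.6150
    x: enter (7,6) at t=2.5500
    y: enter (7,7) at t=2.6503
    y: enter (7,8) at t=3.6856 ← occupied
  → r_1 = 3.6856
beam 2: φ=0°, α=120°
  dir = (cos 120°, sin 120°) = (-0.5000, 0.8660); from cell (6,4)
  next x-line at t=0.6800, next y-line at t=0.6466; Δt_x=2.0000, Δt_y=1.1547
    y: enter (6,5) at t=0.6466
    x: enter (5,5) at t=0.6800
    y: enter (5,6) at t=1.8013
    x: enter (4,6) at t=2.6800
    y: enter (4,7) at t=2.9560
    y: enter (4,8) at t=4.1107 ← occupied
  → r_2 = 4.1107
beam 3: φ=45°, α=165°
  dir = (cos 165°, sin 165°) = (-0.9659, 0.2588); from cell (6,4)
  next x-line at t=0.3520, next y-line at t=2.1637; Δt_x=1.0353, Δt_y=3.8637
    x: enter (5,4) at t=0.3520
    x: enter (4,4) at t=1.3873
    y: enter (4,5) at t=2.1637
    x: enter (3,5) at t=2.4225
    x: enter (2,5) at t=3.4578
    x: enter (1,5) at t=4.4931
    x: enter (0,5) at t=5.5284 ← occupied
  → r_3 = 5.5284

ranges = [3.6856, 4.1107, 5.5284]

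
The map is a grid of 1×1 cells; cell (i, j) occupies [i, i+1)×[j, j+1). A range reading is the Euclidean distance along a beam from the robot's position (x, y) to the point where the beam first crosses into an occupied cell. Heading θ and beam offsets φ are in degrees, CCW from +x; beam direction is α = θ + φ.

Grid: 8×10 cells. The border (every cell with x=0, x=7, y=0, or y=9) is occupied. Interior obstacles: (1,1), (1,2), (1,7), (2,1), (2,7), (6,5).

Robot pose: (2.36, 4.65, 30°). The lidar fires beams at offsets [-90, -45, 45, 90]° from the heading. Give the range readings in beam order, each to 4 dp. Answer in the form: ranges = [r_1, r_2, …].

beam 1: φ=-90°, α=300°
  direction (0.5000, -0.8660); cell (2,4); t to first gridline: x 1.2800, y 0.7506 (then +2.0000 / +1.1547)
    (2,3) via y @ 0.7506
    (3,3) via x @ 1.2800
    (3,2) via y @ 1.9053
    (3,1) via y @ 3.0600
    (4,1) via x @ 3.2800
    (4,0) via y @ 4.2147  # hit
  → r_1 = 4.2147
beam 2: φ=-45°, α=345°
  direction (0.9659, -0.2588); cell (2,4); t to first gridline: x 0.6626, y 2.5114 (then +1.0353 / +3.8637)
    (3,4) via x @ 0.6626
    (4,4) via x @ 1.6979
    (4,3) via y @ 2.5114
    (5,3) via x @ 2.7331
    (6,3) via x @ 3.7684
    (7,3) via x @ 4.8037  # hit
  → r_2 = 4.8037
beam 3: φ=45°, α=75°
  direction (0.2588, 0.9659); cell (2,4); t to first gridline: x 2.4728, y 0.3623 (then +3.8637 / +1.0353)
    (2,5) via y @ 0.3623
    (2,6) via y @ 1.3976
    (2,7) via y @ 2.4329  # hit
  → r_3 = 2.4329
beam 4: φ=90°, α=120°
  direction (-0.5000, 0.8660); cell (2,4); t to first gridline: x 0.7200, y 0.4041 (then +2.0000 / +1.1547)
    (2,5) via y @ 0.4041
    (1,5) via x @ 0.7200
    (1,6) via y @ 1.5588
    (1,7) via y @ 2.7135  # hit
  → r_4 = 2.7135

ranges = [4.2147, 4.8037, 2.4329, 2.7135]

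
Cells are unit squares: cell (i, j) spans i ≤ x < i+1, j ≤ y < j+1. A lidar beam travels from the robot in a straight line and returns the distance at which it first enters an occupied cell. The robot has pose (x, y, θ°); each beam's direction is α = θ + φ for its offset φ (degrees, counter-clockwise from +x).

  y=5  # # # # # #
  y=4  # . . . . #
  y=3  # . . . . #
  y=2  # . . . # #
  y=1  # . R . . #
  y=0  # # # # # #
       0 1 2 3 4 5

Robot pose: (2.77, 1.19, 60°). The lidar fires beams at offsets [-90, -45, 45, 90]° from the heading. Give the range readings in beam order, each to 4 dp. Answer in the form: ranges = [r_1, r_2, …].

ranges = [0.3800, 2.3087, 3.9444, 2.0438]

beam 1: φ=-90°, α=330°
  d=(0.8660,-0.5000)  start (2,1)  tX=0.2656 tY=0.3800  stride 1/|dx|=1.1547 1/|dy|=2.0000
    cross x-line → (3,1), t=0.2656
    cross y-line → (3,0), t=0.3800 (wall)
  → r_1 = 0.3800
beam 2: φ=-45°, α=15°
  d=(0.9659,0.2588)  start (2,1)  tX=0.2381 tY=3.1296  stride 1/|dx|=1.0353 1/|dy|=3.8637
    cross x-line → (3,1), t=0.2381
    cross x-line → (4,1), t=1.2734
    cross x-line → (5,1), t=2.3087 (wall)
  → r_2 = 2.3087
beam 3: φ=45°, α=105°
  d=(-0.2588,0.9659)  start (2,1)  tX=2.9751 tY=0.8386  stride 1/|dx|=3.8637 1/|dy|=1.0353
    cross y-line → (2,2), t=0.8386
    cross y-line → (2,3), t=1.8738
    cross y-line → (2,4), t=2.9091
    cross x-line → (1,4), t=2.9751
    cross y-line → (1,5), t=3.9444 (wall)
  → r_3 = 3.9444
beam 4: φ=90°, α=150°
  d=(-0.8660,0.5000)  start (2,1)  tX=0.8891 tY=1.6200  stride 1/|dx|=1.1547 1/|dy|=2.0000
    cross x-line → (1,1), t=0.8891
    cross y-line → (1,2), t=1.6200
    cross x-line → (0,2), t=2.0438 (wall)
  → r_4 = 2.0438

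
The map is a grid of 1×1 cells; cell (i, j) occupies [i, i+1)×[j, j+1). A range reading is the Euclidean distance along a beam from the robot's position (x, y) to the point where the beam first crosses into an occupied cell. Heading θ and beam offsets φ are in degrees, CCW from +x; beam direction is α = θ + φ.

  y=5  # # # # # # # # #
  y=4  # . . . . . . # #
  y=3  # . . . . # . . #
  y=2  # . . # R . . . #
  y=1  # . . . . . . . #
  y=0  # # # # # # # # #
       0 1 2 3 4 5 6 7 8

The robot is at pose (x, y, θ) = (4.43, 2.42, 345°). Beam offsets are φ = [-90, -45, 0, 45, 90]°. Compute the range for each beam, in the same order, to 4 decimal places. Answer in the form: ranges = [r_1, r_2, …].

ranges = [1.4701, 1.6397, 3.6959, 1.1600, 2.6710]

beam 1: φ=-90°, α=255°
  cosα=-0.2588 sinα=-0.9659 | (4,2) | tMaxX 1.6614 tMaxY 0.4348 | tΔX 3.8637 tΔY 1.0353
    t=0.4348 [y] (4,1)
    t=1.4701 [y] (4,0) — stop
  → r_1 = 1.4701
beam 2: φ=-45°, α=300°
  cosα=0.5000 sinα=-0.8660 | (4,2) | tMaxX 1.1400 tMaxY 0.4850 | tΔX 2.0000 tΔY 1.1547
    t=0.4850 [y] (4,1)
    t=1.1400 [x] (5,1)
    t=1.6397 [y] (5,0) — stop
  → r_2 = 1.6397
beam 3: φ=0°, α=345°
  cosα=0.9659 sinα=-0.2588 | (4,2) | tMaxX 0.5901 tMaxY 1.6228 | tΔX 1.0353 tΔY 3.8637
    t=0.5901 [x] (5,2)
    t=1.6228 [y] (5,1)
    t=1.6254 [x] (6,1)
    t=2.6607 [x] (7,1)
    t=3.6959 [x] (8,1) — stop
  → r_3 = 3.6959
beam 4: φ=45°, α=30°
  cosα=0.8660 sinα=0.5000 | (4,2) | tMaxX 0.6582 tMaxY 1.1600 | tΔX 1.1547 tΔY 2.0000
    t=0.6582 [x] (5,2)
    t=1.1600 [y] (5,3) — stop
  → r_4 = 1.1600
beam 5: φ=90°, α=75°
  cosα=0.2588 sinα=0.9659 | (4,2) | tMaxX 2.2023 tMaxY 0.6005 | tΔX 3.8637 tΔY 1.0353
    t=0.6005 [y] (4,3)
    t=1.6357 [y] (4,4)
    t=2.2023 [x] (5,4)
    t=2.6710 [y] (5,5) — stop
  → r_5 = 2.6710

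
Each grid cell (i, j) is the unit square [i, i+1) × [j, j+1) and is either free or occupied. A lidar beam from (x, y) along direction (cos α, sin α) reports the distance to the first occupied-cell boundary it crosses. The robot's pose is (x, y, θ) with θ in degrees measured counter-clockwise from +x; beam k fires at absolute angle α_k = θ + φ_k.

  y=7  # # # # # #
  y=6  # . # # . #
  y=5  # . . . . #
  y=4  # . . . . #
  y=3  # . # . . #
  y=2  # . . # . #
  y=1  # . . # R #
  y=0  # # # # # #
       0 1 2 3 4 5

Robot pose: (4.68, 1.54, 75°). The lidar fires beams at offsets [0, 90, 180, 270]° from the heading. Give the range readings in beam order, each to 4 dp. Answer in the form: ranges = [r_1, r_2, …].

beam 1: φ=0°, α=75°
  cosα=0.2588 sinα=0.9659 | (4,1) | tMaxX 1.2364 tMaxY 0.4762 | tΔX 3.8637 tΔY 1.0353
    t=0.4762 [y] (4,2)
    t=1.2364 [x] (5,2) — stop
  → r_1 = 1.2364
beam 2: φ=90°, α=165°
  cosα=-0.9659 sinα=0.2588 | (4,1) | tMaxX 0.7040 tMaxY 1.7773 | tΔX 1.0353 tΔY 3.8637
    t=0.7040 [x] (3,1) — stop
  → r_2 = 0.7040
beam 3: φ=180°, α=255°
  cosα=-0.2588 sinα=-0.9659 | (4,1) | tMaxX 2.6273 tMaxY 0.5590 | tΔX 3.8637 tΔY 1.0353
    t=0.5590 [y] (4,0) — stop
  → r_3 = 0.5590
beam 4: φ=270°, α=345°
  cosα=0.9659 sinα=-0.2588 | (4,1) | tMaxX 0.3313 tMaxY 2.0864 | tΔX 1.0353 tΔY 3.8637
    t=0.3313 [x] (5,1) — stop
  → r_4 = 0.3313

ranges = [1.2364, 0.7040, 0.5590, 0.3313]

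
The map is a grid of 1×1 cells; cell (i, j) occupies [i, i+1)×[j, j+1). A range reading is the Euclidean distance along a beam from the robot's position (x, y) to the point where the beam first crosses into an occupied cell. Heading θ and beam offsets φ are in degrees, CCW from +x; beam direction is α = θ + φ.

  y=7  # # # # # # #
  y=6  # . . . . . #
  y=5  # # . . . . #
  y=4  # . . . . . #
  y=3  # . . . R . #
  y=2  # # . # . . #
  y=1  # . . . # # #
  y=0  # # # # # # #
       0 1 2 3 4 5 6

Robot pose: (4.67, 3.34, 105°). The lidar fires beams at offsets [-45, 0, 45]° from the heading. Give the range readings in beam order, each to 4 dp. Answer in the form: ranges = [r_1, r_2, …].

ranges = [2.6600, 3.7891, 3.3200]

beam 1: φ=-45°, α=60°
  cosα=0.5000 sinα=0.8660 | (4,3) | tMaxX 0.6600 tMaxY 0.7621 | tΔX 2.0000 tΔY 1.1547
    t=0.6600 [x] (5,3)
    t=0.7621 [y] (5,4)
    t=1.9168 [y] (5,5)
    t=2.6600 [x] (6,5) — stop
  → r_1 = 2.6600
beam 2: φ=0°, α=105°
  cosα=-0.2588 sinα=0.9659 | (4,3) | tMaxX 2.5887 tMaxY 0.6833 | tΔX 3.8637 tΔY 1.0353
    t=0.6833 [y] (4,4)
    t=1.7186 [y] (4,5)
    t=2.5887 [x] (3,5)
    t=2.7538 [y] (3,6)
    t=3.7891 [y] (3,7) — stop
  → r_2 = 3.7891
beam 3: φ=45°, α=150°
  cosα=-0.8660 sinα=0.5000 | (4,3) | tMaxX 0.7736 tMaxY 1.3200 | tΔX 1.1547 tΔY 2.0000
    t=0.7736 [x] (3,3)
    t=1.3200 [y] (3,4)
    t=1.9283 [x] (2,4)
    t=3.0831 [x] (1,4)
    t=3.3200 [y] (1,5) — stop
  → r_3 = 3.3200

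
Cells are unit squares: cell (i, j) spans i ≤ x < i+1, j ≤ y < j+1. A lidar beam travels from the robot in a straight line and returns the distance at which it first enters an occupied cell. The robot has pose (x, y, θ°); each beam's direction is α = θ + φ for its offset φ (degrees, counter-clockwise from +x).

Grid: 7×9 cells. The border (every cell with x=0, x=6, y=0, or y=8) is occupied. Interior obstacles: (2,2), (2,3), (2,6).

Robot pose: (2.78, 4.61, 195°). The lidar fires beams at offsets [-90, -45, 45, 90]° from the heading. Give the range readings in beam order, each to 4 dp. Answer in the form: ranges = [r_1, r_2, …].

beam 1: φ=-90°, α=105°
  dir = (cos 105°, sin 105°) = (-0.2588, 0.9659); from cell (2,4)
  next x-line at t=3.0137, next y-line at t=0.4038; Δt_x=3.8637, Δt_y=1.0353
    y: enter (2,5) at t=0.4038
    y: enter (2,6) at t=1.4390 ← occupied
  → r_1 = 1.4390
beam 2: φ=-45°, α=150°
  dir = (cos 150°, sin 150°) = (-0.8660, 0.5000); from cell (2,4)
  next x-line at t=0.9007, next y-line at t=0.7800; Δt_x=1.1547, Δt_y=2.0000
    y: enter (2,5) at t=0.7800
    x: enter (1,5) at t=0.9007
    x: enter (0,5) at t=2.0554 ← occupied
  → r_2 = 2.0554
beam 3: φ=45°, α=240°
  dir = (cos 240°, sin 240°) = (-0.5000, -0.8660); from cell (2,4)
  next x-line at t=1.5600, next y-line at t=0.7044; Δt_x=2.0000, Δt_y=1.1547
    y: enter (2,3) at t=0.7044 ← occupied
  → r_3 = 0.7044
beam 4: φ=90°, α=285°
  dir = (cos 285°, sin 285°) = (0.2588, -0.9659); from cell (2,4)
  next x-line at t=0.8500, next y-line at t=0.6315; Δt_x=3.8637, Δt_y=1.0353
    y: enter (2,3) at t=0.6315 ← occupied
  → r_4 = 0.6315

ranges = [1.4390, 2.0554, 0.7044, 0.6315]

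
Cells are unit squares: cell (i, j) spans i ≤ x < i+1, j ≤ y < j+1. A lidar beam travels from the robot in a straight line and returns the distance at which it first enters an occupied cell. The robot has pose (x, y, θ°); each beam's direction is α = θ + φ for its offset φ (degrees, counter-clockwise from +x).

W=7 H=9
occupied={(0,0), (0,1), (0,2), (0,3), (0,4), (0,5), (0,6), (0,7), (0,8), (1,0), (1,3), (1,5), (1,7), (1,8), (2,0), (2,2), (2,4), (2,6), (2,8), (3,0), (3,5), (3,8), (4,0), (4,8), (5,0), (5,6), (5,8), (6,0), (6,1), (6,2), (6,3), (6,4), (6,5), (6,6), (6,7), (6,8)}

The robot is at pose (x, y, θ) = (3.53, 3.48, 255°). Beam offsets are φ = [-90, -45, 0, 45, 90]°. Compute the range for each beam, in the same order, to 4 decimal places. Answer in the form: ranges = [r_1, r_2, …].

beam 1: φ=-90°, α=165°
  d=(-0.9659,0.2588)  start (3,3)  tX=0.5487 tY=2.0091  stride 1/|dx|=1.0353 1/|dy|=3.8637
    cross x-line → (2,3), t=0.5487
    cross x-line → (1,3), t=1.5840 (wall)
  → r_1 = 1.5840
beam 2: φ=-45°, α=210°
  d=(-0.8660,-0.5000)  start (3,3)  tX=0.6120 tY=0.9600  stride 1/|dx|=1.1547 1/|dy|=2.0000
    cross x-line → (2,3), t=0.6120
    cross y-line → (2,2), t=0.9600 (wall)
  → r_2 = 0.9600
beam 3: φ=0°, α=255°
  d=(-0.2588,-0.9659)  start (3,3)  tX=2.0478 tY=0.4969  stride 1/|dx|=3.8637 1/|dy|=1.0353
    cross y-line → (3,2), t=0.4969
    cross y-line → (3,1), t=1.5322
    cross x-line → (2,1), t=2.0478
    cross y-line → (2,0), t=2.5675 (wall)
  → r_3 = 2.5675
beam 4: φ=45°, α=300°
  d=(0.5000,-0.8660)  start (3,3)  tX=0.9400 tY=0.5543  stride 1/|dx|=2.0000 1/|dy|=1.1547
    cross y-line → (3,2), t=0.5543
    cross x-line → (4,2), t=0.9400
    cross y-line → (4,1), t=1.7090
    cross y-line → (4,0), t=2.8637 (wall)
  → r_4 = 2.8637
beam 5: φ=90°, α=345°
  d=(0.9659,-0.2588)  start (3,3)  tX=0.4866 tY=1.8546  stride 1/|dx|=1.0353 1/|dy|=3.8637
    cross x-line → (4,3), t=0.4866
    cross x-line → (5,3), t=1.5219
    cross y-line → (5,2), t=1.8546
    cross x-line → (6,2), t=2.5571 (wall)
  → r_5 = 2.5571

ranges = [1.5840, 0.9600, 2.5675, 2.8637, 2.5571]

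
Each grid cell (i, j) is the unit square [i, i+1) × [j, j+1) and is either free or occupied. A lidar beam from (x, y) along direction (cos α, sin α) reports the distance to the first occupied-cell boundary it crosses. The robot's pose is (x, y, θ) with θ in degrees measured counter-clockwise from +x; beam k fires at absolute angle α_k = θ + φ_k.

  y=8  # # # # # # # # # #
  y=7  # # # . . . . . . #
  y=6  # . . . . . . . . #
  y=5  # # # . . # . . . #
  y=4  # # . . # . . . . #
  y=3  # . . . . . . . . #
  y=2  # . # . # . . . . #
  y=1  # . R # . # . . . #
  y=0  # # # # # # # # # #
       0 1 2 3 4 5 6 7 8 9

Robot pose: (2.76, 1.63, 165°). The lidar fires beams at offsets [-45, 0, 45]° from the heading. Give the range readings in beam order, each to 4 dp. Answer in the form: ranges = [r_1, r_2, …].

ranges = [0.4272, 1.8221, 1.2600]

beam 1: φ=-45°, α=120°
  d=(-0.5000,0.8660)  start (2,1)  tX=1.5200 tY=0.4272  stride 1/|dx|=2.0000 1/|dy|=1.1547
    cross y-line → (2,2), t=0.4272 (wall)
  → r_1 = 0.4272
beam 2: φ=0°, α=165°
  d=(-0.9659,0.2588)  start (2,1)  tX=0.7868 tY=1.4296  stride 1/|dx|=1.0353 1/|dy|=3.8637
    cross x-line → (1,1), t=0.7868
    cross y-line → (1,2), t=1.4296
    cross x-line → (0,2), t=1.8221 (wall)
  → r_2 = 1.8221
beam 3: φ=45°, α=210°
  d=(-0.8660,-0.5000)  start (2,1)  tX=0.8776 tY=1.2600  stride 1/|dx|=1.1547 1/|dy|=2.0000
    cross x-line → (1,1), t=0.8776
    cross y-line → (1,0), t=1.2600 (wall)
  → r_3 = 1.2600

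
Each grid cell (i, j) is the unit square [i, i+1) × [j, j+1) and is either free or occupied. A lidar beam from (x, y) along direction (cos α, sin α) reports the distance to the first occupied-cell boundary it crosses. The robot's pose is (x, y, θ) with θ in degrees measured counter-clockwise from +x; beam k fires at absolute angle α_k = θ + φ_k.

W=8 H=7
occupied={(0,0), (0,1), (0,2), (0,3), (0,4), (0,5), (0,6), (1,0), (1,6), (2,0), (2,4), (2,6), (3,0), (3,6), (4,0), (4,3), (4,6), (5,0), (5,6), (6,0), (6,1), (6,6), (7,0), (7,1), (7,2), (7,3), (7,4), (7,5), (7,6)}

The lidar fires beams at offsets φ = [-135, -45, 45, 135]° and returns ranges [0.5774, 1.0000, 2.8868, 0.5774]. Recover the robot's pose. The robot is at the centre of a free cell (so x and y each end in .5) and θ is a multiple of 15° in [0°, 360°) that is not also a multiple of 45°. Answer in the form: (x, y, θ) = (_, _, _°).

Enumerate (i+0.5, j+0.5, θ) over the 27 free cells and 16 admissible headings. For each, cast all 4 beams and compare to the given ranges.
  (4.5, 2.5, 210°): beam 1 = 0.5176 ≠ 0.5774 ✗
  (5.5, 1.5, 300°): beam 1 = 4.6587 ≠ 0.5774 ✗
  (3.5, 4.5, 195°): beam 1 = 1.7321 ≠ 0.5774 ✗
  (5.5, 4.5, 120°): beam 1 = 1.5529 ≠ 0.5774 ✗
  …
  (1.5, 1.5, 15°): r_1=0.5774, r_2=1.0000, r_3=2.8868, r_4=0.5774 — all match ✓
No second candidate reproduces the full scan.

(x, y, θ) = (1.5, 1.5, 15°)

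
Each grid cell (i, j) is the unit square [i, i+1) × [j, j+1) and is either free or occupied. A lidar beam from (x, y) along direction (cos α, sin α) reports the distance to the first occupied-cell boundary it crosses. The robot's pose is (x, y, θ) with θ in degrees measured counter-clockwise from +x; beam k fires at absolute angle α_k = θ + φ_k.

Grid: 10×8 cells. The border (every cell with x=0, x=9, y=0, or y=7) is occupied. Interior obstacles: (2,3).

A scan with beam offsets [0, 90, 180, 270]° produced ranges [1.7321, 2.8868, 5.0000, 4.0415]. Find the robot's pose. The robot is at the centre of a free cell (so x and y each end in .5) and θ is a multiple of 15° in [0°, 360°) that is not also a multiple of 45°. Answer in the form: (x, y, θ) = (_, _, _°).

Candidates: 47 free-cell centres × 16 headings = 752 poses. Raycast each; keep the one whose scan matches to 4 dp.
  (4.5, 1.5, 300°): beam 1 = 0.5774 ≠ 1.7321 ✗
  (1.5, 5.5, 30°): beam 1 = 3.0000 ≠ 1.7321 ✗
  (5.5, 6.5, 60°): beam 1 = 0.5774 ≠ 1.7321 ✗
  (2.5, 4.5, 150°): beam 2 = 0.5774 ≠ 2.8868 ✗
  …
  (7.5, 4.5, 330°): r_1=1.7321, r_2=2.8868, r_3=5.0000, r_4=4.0415 — all match ✓
No second candidate reproduces the full scan.

(x, y, θ) = (7.5, 4.5, 330°)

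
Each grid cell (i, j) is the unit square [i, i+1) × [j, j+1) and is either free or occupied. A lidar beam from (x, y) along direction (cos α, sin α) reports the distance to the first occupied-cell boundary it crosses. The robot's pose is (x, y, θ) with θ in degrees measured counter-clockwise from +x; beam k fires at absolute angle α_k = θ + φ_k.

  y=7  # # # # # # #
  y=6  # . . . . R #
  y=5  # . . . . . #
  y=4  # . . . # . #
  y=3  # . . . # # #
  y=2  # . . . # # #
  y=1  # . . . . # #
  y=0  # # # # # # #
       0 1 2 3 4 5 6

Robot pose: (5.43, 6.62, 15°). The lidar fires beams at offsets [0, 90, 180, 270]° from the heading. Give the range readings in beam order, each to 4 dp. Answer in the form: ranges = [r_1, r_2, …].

ranges = [0.5901, 0.3934, 4.5863, 2.2023]

beam 1: φ=0°, α=15°
  direction (0.9659, 0.2588); cell (5,6); t to first gridline: x 0.5901, y 1.4682 (then +1.0353 / +3.8637)
    (6,6) via x @ 0.5901  # hit
  → r_1 = 0.5901
beam 2: φ=90°, α=105°
  direction (-0.2588, 0.9659); cell (5,6); t to first gridline: x 1.6614, y 0.3934 (then +3.8637 / +1.0353)
    (5,7) via y @ 0.3934  # hit
  → r_2 = 0.3934
beam 3: φ=180°, α=195°
  direction (-0.9659, -0.2588); cell (5,6); t to first gridline: x 0.4452, y 2.3955 (then +1.0353 / +3.8637)
    (4,6) via x @ 0.4452
    (3,6) via x @ 1.4804
    (3,5) via y @ 2.3955
    (2,5) via x @ 2.5157
    (1,5) via x @ 3.5510
    (0,5) via x @ 4.5863  # hit
  → r_3 = 4.5863
beam 4: φ=270°, α=285°
  direction (0.2588, -0.9659); cell (5,6); t to first gridline: x 2.2023, y 0.6419 (then +3.8637 / +1.0353)
    (5,5) via y @ 0.6419
    (5,4) via y @ 1.6771
    (6,4) via x @ 2.2023  # hit
  → r_4 = 2.2023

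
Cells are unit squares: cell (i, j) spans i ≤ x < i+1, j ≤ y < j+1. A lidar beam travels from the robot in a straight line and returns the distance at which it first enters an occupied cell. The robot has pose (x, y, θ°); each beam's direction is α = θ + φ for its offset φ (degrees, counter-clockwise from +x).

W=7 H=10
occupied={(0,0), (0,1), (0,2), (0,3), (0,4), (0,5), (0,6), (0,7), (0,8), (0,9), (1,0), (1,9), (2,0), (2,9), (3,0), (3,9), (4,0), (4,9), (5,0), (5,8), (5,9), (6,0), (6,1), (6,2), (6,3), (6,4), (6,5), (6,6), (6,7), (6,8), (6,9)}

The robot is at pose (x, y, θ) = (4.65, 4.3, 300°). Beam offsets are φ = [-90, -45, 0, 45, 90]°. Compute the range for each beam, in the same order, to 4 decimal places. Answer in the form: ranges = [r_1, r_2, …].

ranges = [4.2147, 3.4164, 2.7000, 1.3976, 1.5588]

beam 1: φ=-90°, α=210°
  cosα=-0.8660 sinα=-0.5000 | (4,4) | tMaxX 0.7506 tMaxY 0.6000 | tΔX 1.1547 tΔY 2.0000
    t=0.6000 [y] (4,3)
    t=0.7506 [x] (3,3)
    t=1.9053 [x] (2,3)
    t=2.6000 [y] (2,2)
    t=3.0600 [x] (1,2)
    t=4.2147 [x] (0,2) — stop
  → r_1 = 4.2147
beam 2: φ=-45°, α=255°
  cosα=-0.2588 sinα=-0.9659 | (4,4) | tMaxX 2.5114 tMaxY 0.3106 | tΔX 3.8637 tΔY 1.0353
    t=0.3106 [y] (4,3)
    t=1.3459 [y] (4,2)
    t=2.3811 [y] (4,1)
    t=2.5114 [x] (3,1)
    t=3.4164 [y] (3,0) — stop
  → r_2 = 3.4164
beam 3: φ=0°, α=300°
  cosα=0.5000 sinα=-0.8660 | (4,4) | tMaxX 0.7000 tMaxY 0.3464 | tΔX 2.0000 tΔY 1.1547
    t=0.3464 [y] (4,3)
    t=0.7000 [x] (5,3)
    t=1.5011 [y] (5,2)
    t=2.6558 [y] (5,1)
    t=2.7000 [x] (6,1) — stop
  → r_3 = 2.7000
beam 4: φ=45°, α=345°
  cosα=0.9659 sinα=-0.2588 | (4,4) | tMaxX 0.3623 tMaxY 1.1591 | tΔX 1.0353 tΔY 3.8637
    t=0.3623 [x] (5,4)
    t=1.1591 [y] (5,3)
    t=1.3976 [x] (6,3) — stop
  → r_4 = 1.3976
beam 5: φ=90°, α=30°
  cosα=0.8660 sinα=0.5000 | (4,4) | tMaxX 0.4041 tMaxY 1.4000 | tΔX 1.1547 tΔY 2.0000
    t=0.4041 [x] (5,4)
    t=1.4000 [y] (5,5)
    t=1.5588 [x] (6,5) — stop
  → r_5 = 1.5588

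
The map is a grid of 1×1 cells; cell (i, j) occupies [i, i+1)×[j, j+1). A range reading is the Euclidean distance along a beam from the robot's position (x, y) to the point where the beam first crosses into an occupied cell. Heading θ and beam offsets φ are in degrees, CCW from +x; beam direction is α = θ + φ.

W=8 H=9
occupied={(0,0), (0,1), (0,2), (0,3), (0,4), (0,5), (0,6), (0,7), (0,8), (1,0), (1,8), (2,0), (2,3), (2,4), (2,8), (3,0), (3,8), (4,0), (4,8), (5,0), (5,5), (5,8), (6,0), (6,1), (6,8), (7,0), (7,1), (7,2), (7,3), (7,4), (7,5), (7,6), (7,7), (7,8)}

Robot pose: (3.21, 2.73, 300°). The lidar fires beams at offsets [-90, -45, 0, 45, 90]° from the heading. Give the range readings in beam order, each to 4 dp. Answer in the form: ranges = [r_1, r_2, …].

beam 1: φ=-90°, α=210°
  cosα=-0.8660 sinα=-0.5000 | (3,2) | tMaxX 0.2425 tMaxY 1.4600 | tΔX 1.1547 tΔY 2.0000
    t=0.2425 [x] (2,2)
    t=1.3972 [x] (1,2)
    t=1.4600 [y] (1,1)
    t=2.5519 [x] (0,1) — stop
  → r_1 = 2.5519
beam 2: φ=-45°, α=255°
  cosα=-0.2588 sinα=-0.9659 | (3,2) | tMaxX 0.8114 tMaxY 0.7558 | tΔX 3.8637 tΔY 1.0353
    t=0.7558 [y] (3,1)
    t=0.8114 [x] (2,1)
    t=1.7910 [y] (2,0) — stop
  → r_2 = 1.7910
beam 3: φ=0°, α=300°
  cosα=0.5000 sinα=-0.8660 | (3,2) | tMaxX 1.5800 tMaxY 0.8429 | tΔX 2.0000 tΔY 1.1547
    t=0.8429 [y] (3,1)
    t=1.5800 [x] (4,1)
    t=1.9976 [y] (4,0) — stop
  → r_3 = 1.9976
beam 4: φ=45°, α=345°
  cosα=0.9659 sinα=-0.2588 | (3,2) | tMaxX 0.8179 tMaxY 2.8205 | tΔX 1.0353 tΔY 3.8637
    t=0.8179 [x] (4,2)
    t=1.8531 [x] (5,2)
    t=2.8205 [y] (5,1)
    t=2.8884 [x] (6,1) — stop
  → r_4 = 2.8884
beam 5: φ=90°, α=30°
  cosα=0.8660 sinα=0.5000 | (3,2) | tMaxX 0.9122 tMaxY 0.5400 | tΔX 1.1547 tΔY 2.0000
    t=0.5400 [y] (3,3)
    t=0.9122 [x] (4,3)
    t=2.0669 [x] (5,3)
    t=2.5400 [y] (5,4)
    t=3.2216 [x] (6,4)
    t=4.3763 [x] (7,4) — stop
  → r_5 = 4.3763

ranges = [2.5519, 1.7910, 1.9976, 2.8884, 4.3763]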